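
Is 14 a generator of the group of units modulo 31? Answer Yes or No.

No

φ(31) = 31 − 1 = 30 = 2 · 3 · 5.
14 is a primitive root mod 31 iff 14^(φ(31)/q) ≢ 1 for every prime q | φ(31), i.e. q ∈ {2, 3, 5}.
14^15 ≡ 1 (mod 31)  [q = 2: ≡ 1 ✗]
14^10 ≡ 25 (mod 31)  [q = 3: ≢ 1 ✓]
14^6 ≡ 8 (mod 31)  [q = 5: ≢ 1 ✓]
14^15 ≡ 1 shows ord(14) | 15, strictly less than φ(31); not a primitive root.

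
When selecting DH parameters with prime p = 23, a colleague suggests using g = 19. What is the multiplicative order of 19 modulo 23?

ord(19) | φ(23) = 23 − 1 = 22 = 2 · 11.
Divisors of 22: 1, 2, 11, 22.
Compute 19^d (mod 23) for the divisors d until we hit 1:
19^1 ≡ 19
19^2 ≡ 16
19^11 ≡ 22
19^22 ≡ 1
So ord_23(19) = 22.

22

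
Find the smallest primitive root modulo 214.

5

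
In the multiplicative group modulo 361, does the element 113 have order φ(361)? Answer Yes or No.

φ(361) = φ(19^2) = 19·(19−1) = 342 = 2 · 3^2 · 19.
Test 113^(342/q) mod 361 for each prime factor q of 342:
113^171 ≡ 360 (mod 361)  [q = 2: ≢ 1 ✓]
113^114 ≡ 1 (mod 361)  [q = 3: ≡ 1 ✗]
113^18 ≡ 115 (mod 361)  [q = 19: ≢ 1 ✓]
The check at q = 3 fails, so 113 generates a proper subgroup.

No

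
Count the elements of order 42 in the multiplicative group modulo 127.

φ(127) = 127 − 1 = 126 = 2 · 3^2 · 7.
Since (Z/127Z)^× is cyclic of order 126, the number of elements of order d is φ(d) when d | 126 and 0 otherwise.
42 = 2 · 3 · 7 divides 126, and φ(42) = 12.

12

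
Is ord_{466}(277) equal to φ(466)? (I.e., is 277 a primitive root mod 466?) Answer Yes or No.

φ(466) = φ(2)·φ(233) = 1·232 = 232 = 2^3 · 29.
277 is a primitive root mod 466 iff 277^(φ(466)/q) ≢ 1 for every prime q | φ(466), i.e. q ∈ {2, 29}.
277^116 ≡ 465 (mod 466)  [q = 2: ≢ 1 ✓]
277^8 ≡ 335 (mod 466)  [q = 29: ≢ 1 ✓]
Every test exponent gives a nontrivial residue, hence 277 generates the full group.

Yes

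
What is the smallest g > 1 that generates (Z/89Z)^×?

3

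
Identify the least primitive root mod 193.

φ(193) = 193 − 1 = 192 = 2^6 · 3.
Test candidates g = 2, 3, … against the prime factors q ∈ {2, 3} of φ(193): g is a generator iff g^(192/q) ≢ 1 for every such q.
g = 2: 2^96 ≡ 1 — hits 1, so not a primitive root.
g = 3: 3^96 ≡ 1 — hits 1, so not a primitive root.
g = 4: 4^96 ≡ 1 — hits 1, so not a primitive root.
g = 5: 5^96 ≡ 192; 5^64 ≡ 84 — none is 1, so 5 is a primitive root.
So 5 is the smallest generator of (Z/193Z)^×.

5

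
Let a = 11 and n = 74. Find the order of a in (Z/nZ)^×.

6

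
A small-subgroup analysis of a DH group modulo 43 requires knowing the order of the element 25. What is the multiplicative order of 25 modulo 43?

21

Since 25 ∈ (Z/43Z)^×, its order divides φ(43) = 43 − 1 = 42 = 2 · 3 · 7.
Divisors of 42: 1, 2, 3, 6, 7, 14, 21, 42.
Test each divisor d:
25^1 ≡ 25 (mod 43)
25^2 ≡ 23 (mod 43)
25^3 ≡ 16 (mod 43)
25^6 ≡ 41 (mod 43)
25^7 ≡ 36 (mod 43)
25^14 ≡ 6 (mod 43)
25^21 ≡ 1 (mod 43) ✓
Therefore the multiplicative order of 25 modulo 43 is 21.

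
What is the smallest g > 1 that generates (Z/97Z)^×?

5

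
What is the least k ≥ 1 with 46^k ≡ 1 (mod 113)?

112

Since 46 ∈ (Z/113Z)^×, its order divides φ(113) = 113 − 1 = 112 = 2^4 · 7.
Divisors of 112: 1, 2, 4, 7, 8, 14, 16, 28, 56, 112.
Evaluate successive powers at the divisors of 112:
46^1 ≡ 46 (mod 113)
46^2 ≡ 82 (mod 113)
46^4 ≡ 57 (mod 113)
46^7 ≡ 78 (mod 113)
46^8 ≡ 85 (mod 113)
46^14 ≡ 95 (mod 113)
46^16 ≡ 106 (mod 113)
46^28 ≡ 98 (mod 113)
46^56 ≡ 112 (mod 113)
46^112 ≡ 1 (mod 113) ✓
Therefore the multiplicative order of 46 modulo 113 is 112.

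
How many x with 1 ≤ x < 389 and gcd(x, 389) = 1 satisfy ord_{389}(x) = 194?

φ(389) = 389 − 1 = 388 = 2^2 · 97.
(Z/389Z)^× is cyclic (|G| = 388); a cyclic group of order m has exactly φ(d) elements of each order d | m, and none otherwise.
194 = 2 · 97 divides 388, and φ(194) = 96.

96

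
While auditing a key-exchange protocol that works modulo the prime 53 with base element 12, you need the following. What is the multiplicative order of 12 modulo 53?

52

ord(12) | φ(53) = 53 − 1 = 52 = 2^2 · 13.
Divisors of 52: 1, 2, 4, 13, 26, 52.
Test each divisor d:
12^1 ≡ 12
12^2 ≡ 38
12^4 ≡ 13
12^13 ≡ 23
12^26 ≡ 52
12^52 ≡ 1
The smallest such exponent is 52, so the order of 12 is 52.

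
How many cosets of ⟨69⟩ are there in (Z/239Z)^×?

1

By Lagrange's theorem, ord_239(69) divides φ(239) = 239 − 1 = 238 = 2 · 7 · 17.
Divisors of 238: 1, 2, 7, 14, 17, 34, 119, 238.
Evaluate successive powers at the divisors of 238:
69^1 ≡ 69
69^2 ≡ 220
69^7 ≡ 188
69^14 ≡ 211
69^17 ≡ 141
69^34 ≡ 44
69^119 ≡ 238
69^238 ≡ 1
Thus |⟨69⟩| = ord(69) = 238.
[(Z/239Z)^× : ⟨69⟩] = 238/238 = 1.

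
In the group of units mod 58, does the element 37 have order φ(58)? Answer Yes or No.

Yes

φ(58) = φ(2)·φ(29) = 1·28 = 28 = 2^2 · 7.
37 is a primitive root mod 58 iff 37^(φ(58)/q) ≢ 1 for every prime q | φ(58), i.e. q ∈ {2, 7}.
37^14 ≡ 57 (mod 58)  [q = 2: ≢ 1 ✓]
37^4 ≡ 7 (mod 58)  [q = 7: ≢ 1 ✓]
All checks pass, so 37 has order 28 and is a primitive root modulo 58.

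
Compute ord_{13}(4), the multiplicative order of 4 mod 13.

6

The order of 4 must divide φ(13) = 13 − 1 = 12 = 2^2 · 3.
Divisors of 12: 1, 2, 3, 4, 6, 12.
Evaluate successive powers at the divisors of 12:
4^1 ≡ 4
4^2 ≡ 3
4^3 ≡ 12
4^4 ≡ 9
4^6 ≡ 1
Hence ord(4) = 6.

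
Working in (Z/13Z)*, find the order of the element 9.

3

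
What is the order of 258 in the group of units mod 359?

358

Since 258 ∈ (Z/359Z)^×, its order divides φ(359) = 359 − 1 = 358 = 2 · 179.
Divisors of 358: 1, 2, 179, 358.
Compute 258^d (mod 359) for the divisors d until we hit 1:
258^1 ≡ 258
258^2 ≡ 149
258^179 ≡ 358
258^358 ≡ 1
The smallest such exponent is 358, so the order of 258 is 358.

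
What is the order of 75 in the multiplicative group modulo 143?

30

The order of 75 must divide φ(143) = φ(11·13) = (11−1)·(13−1) = 10·12 = 120 = 2^3 · 3 · 5.
Divisors of 120: 1, 2, 3, 4, 5, 6, 8, 10, 12, 15, 20, 24, 30, 40, 60, 120.
Compute 75^d (mod 143) for the divisors d until we hit 1:
75^1 ≡ 75 (mod 143)
75^2 ≡ 48 (mod 143)
75^3 ≡ 25 (mod 143)
75^4 ≡ 16 (mod 143)
75^5 ≡ 56 (mod 143)
75^6 ≡ 53 (mod 143)
75^8 ≡ 113 (mod 143)
75^10 ≡ 133 (mod 143)
75^12 ≡ 92 (mod 143)
75^15 ≡ 12 (mod 143)
75^20 ≡ 100 (mod 143)
75^24 ≡ 27 (mod 143)
75^30 ≡ 1 (mod 143) ✓
Therefore the multiplicative order of 75 modulo 143 is 30.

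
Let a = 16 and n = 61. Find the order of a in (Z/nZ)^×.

15

By Lagrange's theorem, ord_61(16) divides φ(61) = 61 − 1 = 60 = 2^2 · 3 · 5.
Divisors of 60: 1, 2, 3, 4, 5, 6, 10, 12, 15, 20, 30, 60.
Check 16^d mod 61 for each divisor in increasing order:
16^1 ≡ 16 (mod 61)
16^2 ≡ 12 (mod 61)
16^3 ≡ 9 (mod 61)
16^4 ≡ 22 (mod 61)
16^5 ≡ 47 (mod 61)
16^6 ≡ 20 (mod 61)
16^10 ≡ 13 (mod 61)
16^12 ≡ 34 (mod 61)
16^15 ≡ 1 (mod 61) ✓
Hence ord(16) = 15.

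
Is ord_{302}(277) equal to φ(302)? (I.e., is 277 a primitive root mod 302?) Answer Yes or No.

Yes

φ(302) = φ(2)·φ(151) = 1·150 = 150 = 2 · 3 · 5^2.
It suffices to check that the order of 277 is not a proper divisor of 150: compute 277^(150/q) for q ∈ {2, 3, 5}.
277^75 ≡ 301 (mod 302)  [q = 2: ≢ 1 ✓]
277^50 ≡ 269 (mod 302)  [q = 3: ≢ 1 ✓]
277^30 ≡ 215 (mod 302)  [q = 5: ≢ 1 ✓]
None equal 1, so ord_302(277) = 150: 277 is a primitive root.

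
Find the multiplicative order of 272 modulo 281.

Since 272 ∈ (Z/281Z)^×, its order divides φ(281) = 281 − 1 = 280 = 2^3 · 5 · 7.
Divisors of 280: 1, 2, 4, 5, 7, 8, 10, 14, 20, 28, 35, 40, 56, 70, 140, 280.
Evaluate successive powers at the divisors of 280:
272^1 ≡ 272 (mod 281)
272^2 ≡ 81 (mod 281)
272^4 ≡ 98 (mod 281)
272^5 ≡ 242 (mod 281)
272^7 ≡ 213 (mod 281)
272^8 ≡ 50 (mod 281)
272^10 ≡ 116 (mod 281)
272^14 ≡ 128 (mod 281)
272^20 ≡ 249 (mod 281)
272^28 ≡ 86 (mod 281)
272^35 ≡ 53 (mod 281)
272^40 ≡ 181 (mod 281)
272^56 ≡ 90 (mod 281)
272^70 ≡ 280 (mod 281)
272^140 ≡ 1 (mod 281) ✓
The smallest such exponent is 140, so the order of 272 is 140.

140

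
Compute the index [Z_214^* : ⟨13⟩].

2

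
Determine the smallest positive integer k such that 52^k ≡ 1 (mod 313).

By Lagrange's theorem, ord_313(52) divides φ(313) = 313 − 1 = 312 = 2^3 · 3 · 13.
Divisors of 312: 1, 2, 3, 4, 6, 8, 12, 13, 24, 26, 39, 52, 78, 104, 156, 312.
Check 52^d mod 313 for each divisor in increasing order:
52^1 ≡ 52 (mod 313)
52^2 ≡ 200 (mod 313)
52^3 ≡ 71 (mod 313)
52^4 ≡ 249 (mod 313)
52^6 ≡ 33 (mod 313)
52^8 ≡ 27 (mod 313)
52^12 ≡ 150 (mod 313)
52^13 ≡ 288 (mod 313)
52^24 ≡ 277 (mod 313)
52^26 ≡ 312 (mod 313)
52^39 ≡ 25 (mod 313)
52^52 ≡ 1 (mod 313) ✓
Hence ord(52) = 52.

52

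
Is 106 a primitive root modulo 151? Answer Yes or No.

Yes

φ(151) = 151 − 1 = 150 = 2 · 3 · 5^2.
Test 106^(150/q) mod 151 for each prime factor q of 150:
106^75 ≡ 150 (mod 151)  [q = 2: ≢ 1 ✓]
106^50 ≡ 32 (mod 151)  [q = 3: ≢ 1 ✓]
106^30 ≡ 64 (mod 151)  [q = 5: ≢ 1 ✓]
Every test exponent gives a nontrivial residue, hence 106 generates the full group.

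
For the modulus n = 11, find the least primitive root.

2

φ(11) = 11 − 1 = 10 = 2 · 5.
Test candidates g = 2, 3, … against the prime factors q ∈ {2, 5} of φ(11): g is a generator iff g^(10/q) ≢ 1 for every such q.
g = 2: 2^5 ≡ 10; 2^2 ≡ 4 — none is 1, so 2 is a primitive root.
So 2 is the smallest generator of (Z/11Z)^×.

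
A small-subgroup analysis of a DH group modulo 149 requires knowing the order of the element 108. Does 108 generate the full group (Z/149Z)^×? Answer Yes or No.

φ(149) = 149 − 1 = 148 = 2^2 · 37.
It suffices to check that the order of 108 is not a proper divisor of 148: compute 108^(148/q) for q ∈ {2, 37}.
108^74 ≡ 148 (mod 149)  [q = 2: ≢ 1 ✓]
108^4 ≡ 125 (mod 149)  [q = 37: ≢ 1 ✓]
All checks pass, so 108 has order 148 and is a primitive root modulo 149.

Yes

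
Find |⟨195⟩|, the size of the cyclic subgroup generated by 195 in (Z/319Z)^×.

140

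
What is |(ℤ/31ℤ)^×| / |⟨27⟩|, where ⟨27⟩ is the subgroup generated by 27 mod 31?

ord(27) | φ(31) = 31 − 1 = 30 = 2 · 3 · 5.
Divisors of 30: 1, 2, 3, 5, 6, 10, 15, 30.
Test each divisor d:
27^1 ≡ 27 (mod 31)
27^2 ≡ 16 (mod 31)
27^3 ≡ 29 (mod 31)
27^5 ≡ 30 (mod 31)
27^6 ≡ 4 (mod 31)
27^10 ≡ 1 (mod 31) ✓
The order of 27 is 10, so the subgroup it generates has 10 elements.
The index is φ(31) / ord(27) = 30 / 10 = 3.

3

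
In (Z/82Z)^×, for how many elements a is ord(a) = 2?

1

φ(82) = φ(2)·φ(41) = 1·40 = 40 = 2^3 · 5.
In a cyclic group of order 40, there are φ(d) elements of order d for each divisor d of 40, and zero for non-divisors.
2 | 40, and φ(2) = 2 − 1 = 1.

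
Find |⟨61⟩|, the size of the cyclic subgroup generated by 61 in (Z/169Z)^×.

39

ord(61) | φ(169) = φ(13^2) = 13·(13−1) = 156 = 2^2 · 3 · 13.
Divisors of 156: 1, 2, 3, 4, 6, 12, 13, 26, 39, 52, 78, 156.
Compute 61^d (mod 169) for the divisors d until we hit 1:
61^1 ≡ 61
61^2 ≡ 3
61^3 ≡ 14
61^4 ≡ 9
61^6 ≡ 27
61^12 ≡ 53
61^13 ≡ 22
61^26 ≡ 146
61^39 ≡ 1
The smallest such exponent is 39, so the order of 61 is 39.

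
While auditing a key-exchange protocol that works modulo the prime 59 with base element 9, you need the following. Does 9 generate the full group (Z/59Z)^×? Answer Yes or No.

No

φ(59) = 59 − 1 = 58 = 2 · 29.
Test 9^(58/q) mod 59 for each prime factor q of 58:
9^29 ≡ 1 (mod 59)  [q = 2: ≡ 1 ✗]
9^2 ≡ 22 (mod 59)  [q = 29: ≢ 1 ✓]
The check at q = 2 fails, so 9 generates a proper subgroup.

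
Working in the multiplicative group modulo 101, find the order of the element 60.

20

ord(60) | φ(101) = 101 − 1 = 100 = 2^2 · 5^2.
Divisors of 100: 1, 2, 4, 5, 10, 20, 25, 50, 100.
Compute 60^d (mod 101) for the divisors d until we hit 1:
60^1 ≡ 60
60^2 ≡ 65
60^4 ≡ 84
60^5 ≡ 91
60^10 ≡ 100
60^20 ≡ 1
Therefore the multiplicative order of 60 modulo 101 is 20.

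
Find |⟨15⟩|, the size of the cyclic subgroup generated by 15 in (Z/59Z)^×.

29

By Lagrange's theorem, ord_59(15) divides φ(59) = 59 − 1 = 58 = 2 · 29.
Divisors of 58: 1, 2, 29, 58.
Compute 15^d (mod 59) for the divisors d until we hit 1:
15^1 ≡ 15 (mod 59)
15^2 ≡ 48 (mod 59)
15^29 ≡ 1 (mod 59) ✓
So ord_59(15) = 29.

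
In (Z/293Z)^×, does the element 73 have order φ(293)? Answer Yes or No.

φ(293) = 293 − 1 = 292 = 2^2 · 73.
Test 73^(292/q) mod 293 for each prime factor q of 292:
73^146 ≡ 1 (mod 293)  [q = 2: ≡ 1 ✗]
73^4 ≡ 95 (mod 293)  [q = 73: ≢ 1 ✓]
Since 73^146 ≡ 1, the order of 73 divides 146 < 292, so 73 is not a primitive root.

No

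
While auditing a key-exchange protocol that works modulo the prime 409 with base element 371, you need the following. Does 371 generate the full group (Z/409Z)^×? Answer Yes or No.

φ(409) = 409 − 1 = 408 = 2^3 · 3 · 17.
It suffices to check that the order of 371 is not a proper divisor of 408: compute 371^(408/q) for q ∈ {2, 3, 17}.
371^204 ≡ 408 (mod 409)  [q = 2: ≢ 1 ✓]
371^136 ≡ 355 (mod 409)  [q = 3: ≢ 1 ✓]
371^24 ≡ 1 (mod 409)  [q = 17: ≡ 1 ✗]
The check at q = 17 fails, so 371 generates a proper subgroup.

No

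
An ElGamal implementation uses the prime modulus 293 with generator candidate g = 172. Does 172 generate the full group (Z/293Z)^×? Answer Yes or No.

No

φ(293) = 293 − 1 = 292 = 2^2 · 73.
172 is a primitive root mod 293 iff 172^(φ(293)/q) ≢ 1 for every prime q | φ(293), i.e. q ∈ {2, 73}.
172^146 ≡ 1 (mod 293)  [q = 2: ≡ 1 ✗]
172^4 ≡ 81 (mod 293)  [q = 73: ≢ 1 ✓]
The check at q = 2 fails, so 172 generates a proper subgroup.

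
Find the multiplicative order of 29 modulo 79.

78

Since 29 ∈ (Z/79Z)^×, its order divides φ(79) = 79 − 1 = 78 = 2 · 3 · 13.
Divisors of 78: 1, 2, 3, 6, 13, 26, 39, 78.
Test each divisor d:
29^1 ≡ 29 (mod 79)
29^2 ≡ 51 (mod 79)
29^3 ≡ 57 (mod 79)
29^6 ≡ 10 (mod 79)
29^13 ≡ 56 (mod 79)
29^26 ≡ 55 (mod 79)
29^39 ≡ 78 (mod 79)
29^78 ≡ 1 (mod 79) ✓
Therefore the multiplicative order of 29 modulo 79 is 78.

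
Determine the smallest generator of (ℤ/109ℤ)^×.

6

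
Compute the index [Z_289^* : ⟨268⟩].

The order of 268 must divide φ(289) = φ(17^2) = 17·(17−1) = 272 = 2^4 · 17.
Divisors of 272: 1, 2, 4, 8, 16, 17, 34, 68, 136, 272.
Test each divisor d:
268^1 ≡ 268 (mod 289)
268^2 ≡ 152 (mod 289)
268^4 ≡ 273 (mod 289)
268^8 ≡ 256 (mod 289)
268^16 ≡ 222 (mod 289)
268^17 ≡ 251 (mod 289)
268^34 ≡ 288 (mod 289)
268^68 ≡ 1 (mod 289) ✓
The order of 268 is 68, so the subgroup it generates has 68 elements.
Index = |(Z/289Z)^×| / |⟨268⟩| = 272 / 68 = 4.

4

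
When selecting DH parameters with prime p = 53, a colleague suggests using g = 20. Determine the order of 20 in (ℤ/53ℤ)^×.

ord(20) | φ(53) = 53 − 1 = 52 = 2^2 · 13.
Divisors of 52: 1, 2, 4, 13, 26, 52.
Test each divisor d:
20^1 ≡ 20 (mod 53)
20^2 ≡ 29 (mod 53)
20^4 ≡ 46 (mod 53)
20^13 ≡ 30 (mod 53)
20^26 ≡ 52 (mod 53)
20^52 ≡ 1 (mod 53) ✓
So ord_53(20) = 52.

52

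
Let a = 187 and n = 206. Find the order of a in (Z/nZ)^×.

102

The order of 187 must divide φ(206) = φ(2)·φ(103) = 1·102 = 102 = 2 · 3 · 17.
Divisors of 102: 1, 2, 3, 6, 17, 34, 51, 102.
Compute 187^d (mod 206) for the divisors d until we hit 1:
187^1 ≡ 187
187^2 ≡ 155
187^3 ≡ 145
187^6 ≡ 13
187^17 ≡ 47
187^34 ≡ 149
187^51 ≡ 205
187^102 ≡ 1
Hence ord(187) = 102.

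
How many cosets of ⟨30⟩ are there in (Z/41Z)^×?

1

Since 30 ∈ (Z/41Z)^×, its order divides φ(41) = 41 − 1 = 40 = 2^3 · 5.
Divisors of 40: 1, 2, 4, 5, 8, 10, 20, 40.
Compute 30^d (mod 41) for the divisors d until we hit 1:
30^1 ≡ 30 (mod 41)
30^2 ≡ 39 (mod 41)
30^4 ≡ 4 (mod 41)
30^5 ≡ 38 (mod 41)
30^8 ≡ 16 (mod 41)
30^10 ≡ 9 (mod 41)
30^20 ≡ 40 (mod 41)
30^40 ≡ 1 (mod 41) ✓
The order of 30 is 40, so the subgroup it generates has 40 elements.
Index = |(Z/41Z)^×| / |⟨30⟩| = 40 / 40 = 1.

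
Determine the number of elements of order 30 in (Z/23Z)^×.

φ(23) = 23 − 1 = 22 = 2 · 11.
(Z/23Z)^× is cyclic (|G| = 22); a cyclic group of order m has exactly φ(d) elements of each order d | m, and none otherwise.
30 does not divide 22, so no element of (Z/23Z)^× has order 30.

0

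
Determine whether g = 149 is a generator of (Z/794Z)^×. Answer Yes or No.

φ(794) = φ(2)·φ(397) = 1·396 = 396 = 2^2 · 3^2 · 11.
Test 149^(396/q) mod 794 for each prime factor q of 396:
149^198 ≡ 793 (mod 794)  [q = 2: ≢ 1 ✓]
149^132 ≡ 1 (mod 794)  [q = 3: ≡ 1 ✗]
149^36 ≡ 393 (mod 794)  [q = 11: ≢ 1 ✓]
149^132 ≡ 1 shows ord(149) | 132, strictly less than φ(794); not a primitive root.

No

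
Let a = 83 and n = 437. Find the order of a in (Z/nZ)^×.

By Lagrange's theorem, ord_437(83) divides φ(437) = φ(19·23) = (19−1)·(23−1) = 18·22 = 396 = 2^2 · 3^2 · 11.
Divisors of 396: 1, 2, 3, 4, 6, 9, 11, 12, 18, 22, 33, 36, 44, 66, 99, 132, 198, 396.
Evaluate successive powers at the divisors of 396:
83^1 ≡ 83 (mod 437)
83^2 ≡ 334 (mod 437)
83^3 ≡ 191 (mod 437)
83^4 ≡ 121 (mod 437)
83^6 ≡ 210 (mod 437)
83^9 ≡ 343 (mod 437)
83^11 ≡ 68 (mod 437)
83^12 ≡ 400 (mod 437)
83^18 ≡ 96 (mod 437)
83^22 ≡ 254 (mod 437)
83^33 ≡ 229 (mod 437)
83^36 ≡ 39 (mod 437)
83^44 ≡ 277 (mod 437)
83^66 ≡ 1 (mod 437) ✓
So ord_437(83) = 66.

66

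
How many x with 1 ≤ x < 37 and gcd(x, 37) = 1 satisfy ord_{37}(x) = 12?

φ(37) = 37 − 1 = 36 = 2^2 · 3^2.
(Z/37Z)^× is cyclic (|G| = 36); a cyclic group of order m has exactly φ(d) elements of each order d | m, and none otherwise.
12 = 2^2 · 3 divides 36, and φ(12) = 4.

4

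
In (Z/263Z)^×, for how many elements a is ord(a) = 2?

1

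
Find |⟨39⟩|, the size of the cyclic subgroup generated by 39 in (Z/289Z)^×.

272

By Lagrange's theorem, ord_289(39) divides φ(289) = φ(17^2) = 17·(17−1) = 272 = 2^4 · 17.
Divisors of 272: 1, 2, 4, 8, 16, 17, 34, 68, 136, 272.
Compute 39^d (mod 289) for the divisors d until we hit 1:
39^1 ≡ 39 (mod 289)
39^2 ≡ 76 (mod 289)
39^4 ≡ 285 (mod 289)
39^8 ≡ 16 (mod 289)
39^16 ≡ 256 (mod 289)
39^17 ≡ 158 (mod 289)
39^34 ≡ 110 (mod 289)
39^68 ≡ 251 (mod 289)
39^136 ≡ 288 (mod 289)
39^272 ≡ 1 (mod 289) ✓
So ord_289(39) = 272.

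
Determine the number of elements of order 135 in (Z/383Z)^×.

0

φ(383) = 383 − 1 = 382 = 2 · 191.
Since (Z/383Z)^× is cyclic of order 382, the number of elements of order d is φ(d) when d | 382 and 0 otherwise.
Here 382 is not a multiple of 135, so there are no elements of order 135.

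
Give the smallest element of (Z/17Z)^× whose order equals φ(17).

3

φ(17) = 17 − 1 = 16 = 2^4.
Test candidates g = 2, 3, … against the prime factors q ∈ {2} of φ(17): g is a generator iff g^(16/q) ≢ 1 for every such q.
g = 2: 2^8 ≡ 1 — hits 1, so not a primitive root.
g = 3: 3^8 ≡ 16 — none is 1, so 3 is a primitive root.
The smallest primitive root modulo 17 is 3.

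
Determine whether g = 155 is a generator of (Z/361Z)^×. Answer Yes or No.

Yes

φ(361) = φ(19^2) = 19·(19−1) = 342 = 2 · 3^2 · 19.
It suffices to check that the order of 155 is not a proper divisor of 342: compute 155^(342/q) for q ∈ {2, 3, 19}.
155^171 ≡ 360 (mod 361)  [q = 2: ≢ 1 ✓]
155^114 ≡ 292 (mod 361)  [q = 3: ≢ 1 ✓]
155^18 ≡ 172 (mod 361)  [q = 19: ≢ 1 ✓]
Every test exponent gives a nontrivial residue, hence 155 generates the full group.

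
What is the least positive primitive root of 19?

2

φ(19) = 19 − 1 = 18 = 2 · 3^2.
Test candidates g = 2, 3, … against the prime factors q ∈ {2, 3} of φ(19): g is a generator iff g^(18/q) ≢ 1 for every such q.
g = 2: 2^9 ≡ 18; 2^6 ≡ 7 — none is 1, so 2 is a primitive root.
Hence the least primitive root of 19 is 2.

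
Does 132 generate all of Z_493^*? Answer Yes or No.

No

493 = 17 · 29 is a product of two distinct odd primes, so (Z/493Z)^× ≅ (Z/17Z)^× × (Z/29Z)^× is not cyclic.
No primitive root modulo 493 exists; in particular 132 is not one.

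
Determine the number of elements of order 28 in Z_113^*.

12

φ(113) = 113 − 1 = 112 = 2^4 · 7.
Since (Z/113Z)^× is cyclic of order 112, the number of elements of order d is φ(d) when d | 112 and 0 otherwise.
28 = 2^2 · 7 divides 112, and φ(28) = 12.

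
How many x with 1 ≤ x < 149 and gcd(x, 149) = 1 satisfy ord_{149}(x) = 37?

φ(149) = 149 − 1 = 148 = 2^2 · 37.
Since (Z/149Z)^× is cyclic of order 148, the number of elements of order d is φ(d) when d | 148 and 0 otherwise.
37 | 148, and φ(37) = 37 − 1 = 36.

36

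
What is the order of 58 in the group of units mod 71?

Since 58 ∈ (Z/71Z)^×, its order divides φ(71) = 71 − 1 = 70 = 2 · 5 · 7.
Divisors of 70: 1, 2, 5, 7, 10, 14, 35, 70.
Test each divisor d:
58^1 ≡ 58 (mod 71)
58^2 ≡ 27 (mod 71)
58^5 ≡ 37 (mod 71)
58^7 ≡ 5 (mod 71)
58^10 ≡ 20 (mod 71)
58^14 ≡ 25 (mod 71)
58^35 ≡ 1 (mod 71) ✓
The smallest such exponent is 35, so the order of 58 is 35.

35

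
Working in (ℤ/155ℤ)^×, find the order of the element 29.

ord(29) | φ(155) = φ(5·31) = (5−1)·(31−1) = 4·30 = 120 = 2^3 · 3 · 5.
Divisors of 120: 1, 2, 3, 4, 5, 6, 8, 10, 12, 15, 20, 24, 30, 40, 60, 120.
Evaluate successive powers at the divisors of 120:
29^1 ≡ 29
29^2 ≡ 66
29^3 ≡ 54
29^4 ≡ 16
29^5 ≡ 154
29^6 ≡ 126
29^8 ≡ 101
29^10 ≡ 1
Hence ord(29) = 10.

10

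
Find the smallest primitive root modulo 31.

3

φ(31) = 31 − 1 = 30 = 2 · 3 · 5.
Test candidates g = 2, 3, … against the prime factors q ∈ {2, 3, 5} of φ(31): g is a generator iff g^(30/q) ≢ 1 for every such q.
g = 2: 2^15 ≡ 1 — hits 1, so not a primitive root.
g = 3: 3^15 ≡ 30; 3^10 ≡ 25; 3^6 ≡ 16 — none is 1, so 3 is a primitive root.
Hence the least primitive root of 31 is 3.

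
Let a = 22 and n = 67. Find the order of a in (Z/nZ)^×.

Since 22 ∈ (Z/67Z)^×, its order divides φ(67) = 67 − 1 = 66 = 2 · 3 · 11.
Divisors of 66: 1, 2, 3, 6, 11, 22, 33, 66.
Check 22^d mod 67 for each divisor in increasing order:
22^1 ≡ 22 (mod 67)
22^2 ≡ 15 (mod 67)
22^3 ≡ 62 (mod 67)
22^6 ≡ 25 (mod 67)
22^11 ≡ 1 (mod 67) ✓
The smallest such exponent is 11, so the order of 22 is 11.

11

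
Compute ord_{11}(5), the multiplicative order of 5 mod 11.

ord(5) | φ(11) = 11 − 1 = 10 = 2 · 5.
Divisors of 10: 1, 2, 5, 10.
Compute 5^d (mod 11) for the divisors d until we hit 1:
5^1 ≡ 5 (mod 11)
5^2 ≡ 3 (mod 11)
5^5 ≡ 1 (mod 11) ✓
The smallest such exponent is 5, so the order of 5 is 5.

5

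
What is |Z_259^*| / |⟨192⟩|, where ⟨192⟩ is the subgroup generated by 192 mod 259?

12

Since 192 ∈ (Z/259Z)^×, its order divides φ(259) = φ(7·37) = (7−1)·(37−1) = 6·36 = 216 = 2^3 · 3^3.
Divisors of 216: 1, 2, 3, 4, 6, 8, 9, 12, 18, 24, 27, 36, 54, 72, 108, 216.
Evaluate successive powers at the divisors of 216:
192^1 ≡ 192 (mod 259)
192^2 ≡ 86 (mod 259)
192^3 ≡ 195 (mod 259)
192^4 ≡ 144 (mod 259)
192^6 ≡ 211 (mod 259)
192^8 ≡ 16 (mod 259)
192^9 ≡ 223 (mod 259)
192^12 ≡ 232 (mod 259)
192^18 ≡ 1 (mod 259) ✓
So ord_259(192) = 18, hence |⟨192⟩| = 18.
The index is φ(259) / ord(192) = 216 / 18 = 12.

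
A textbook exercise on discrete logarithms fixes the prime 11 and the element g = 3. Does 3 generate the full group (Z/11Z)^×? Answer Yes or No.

φ(11) = 11 − 1 = 10 = 2 · 5.
Test 3^(10/q) mod 11 for each prime factor q of 10:
3^5 ≡ 1 (mod 11)  [q = 2: ≡ 1 ✗]
3^2 ≡ 9 (mod 11)  [q = 5: ≢ 1 ✓]
3^5 ≡ 1 shows ord(3) | 5, strictly less than φ(11); not a primitive root.

No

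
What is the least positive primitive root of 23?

5

φ(23) = 23 − 1 = 22 = 2 · 11.
Test candidates g = 2, 3, … against the prime factors q ∈ {2, 11} of φ(23): g is a generator iff g^(22/q) ≢ 1 for every such q.
g = 2: 2^11 ≡ 1 — hits 1, so not a primitive root.
g = 3: 3^11 ≡ 1 — hits 1, so not a primitive root.
g = 4: 4^11 ≡ 1 — hits 1, so not a primitive root.
g = 5: 5^11 ≡ 22; 5^2 ≡ 2 — none is 1, so 5 is a primitive root.
So 5 is the smallest generator of (Z/23Z)^×.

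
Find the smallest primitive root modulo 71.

7

φ(71) = 71 − 1 = 70 = 2 · 5 · 7.
g is a primitive root iff g^(70/q) ≢ 1 (mod 71) for each prime q ∈ {2, 5, 7}.
g = 2: 2^35 ≡ 1 — hits 1, so not a primitive root.
g = 3: 3^35 ≡ 1 — hits 1, so not a primitive root.
g = 4: 4^35 ≡ 1 — hits 1, so not a primitive root.
g = 5: 5^35 ≡ 1 — hits 1, so not a primitive root.
g = 6: 6^35 ≡ 1 — hits 1, so not a primitive root.
g = 7: 7^35 ≡ 70; 7^14 ≡ 54; 7^10 ≡ 45 — none is 1, so 7 is a primitive root.
So 7 is the smallest generator of (Z/71Z)^×.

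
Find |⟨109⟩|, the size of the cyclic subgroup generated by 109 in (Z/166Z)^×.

41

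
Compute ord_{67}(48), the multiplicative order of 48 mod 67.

66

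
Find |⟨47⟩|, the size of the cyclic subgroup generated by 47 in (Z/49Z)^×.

42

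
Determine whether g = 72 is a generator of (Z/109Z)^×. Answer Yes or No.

φ(109) = 109 − 1 = 108 = 2^2 · 3^3.
72 is a primitive root mod 109 iff 72^(φ(109)/q) ≢ 1 for every prime q | φ(109), i.e. q ∈ {2, 3}.
72^54 ≡ 108 (mod 109)  [q = 2: ≢ 1 ✓]
72^36 ≡ 45 (mod 109)  [q = 3: ≢ 1 ✓]
All checks pass, so 72 has order 108 and is a primitive root modulo 109.

Yes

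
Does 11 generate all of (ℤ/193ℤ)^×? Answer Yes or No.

φ(193) = 193 − 1 = 192 = 2^6 · 3.
Test 11^(192/q) mod 193 for each prime factor q of 192:
11^96 ≡ 192 (mod 193)  [q = 2: ≢ 1 ✓]
11^64 ≡ 1 (mod 193)  [q = 3: ≡ 1 ✗]
The check at q = 3 fails, so 11 generates a proper subgroup.

No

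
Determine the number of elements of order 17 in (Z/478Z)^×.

φ(478) = φ(2)·φ(239) = 1·238 = 238 = 2 · 7 · 17.
(Z/478Z)^× is cyclic (|G| = 238); a cyclic group of order m has exactly φ(d) elements of each order d | m, and none otherwise.
17 | 238, and φ(17) = 17 − 1 = 16.

16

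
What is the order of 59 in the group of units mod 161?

The order of 59 must divide φ(161) = φ(7·23) = (7−1)·(23−1) = 6·22 = 132 = 2^2 · 3 · 11.
Divisors of 132: 1, 2, 3, 4, 6, 11, 12, 22, 33, 44, 66, 132.
Compute 59^d (mod 161) for the divisors d until we hit 1:
59^1 ≡ 59 (mod 161)
59^2 ≡ 100 (mod 161)
59^3 ≡ 104 (mod 161)
59^4 ≡ 18 (mod 161)
59^6 ≡ 29 (mod 161)
59^11 ≡ 47 (mod 161)
59^12 ≡ 36 (mod 161)
59^22 ≡ 116 (mod 161)
59^33 ≡ 139 (mod 161)
59^44 ≡ 93 (mod 161)
59^66 ≡ 1 (mod 161) ✓
Hence ord(59) = 66.

66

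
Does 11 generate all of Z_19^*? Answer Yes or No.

φ(19) = 19 − 1 = 18 = 2 · 3^2.
Test 11^(18/q) mod 19 for each prime factor q of 18:
11^9 ≡ 1 (mod 19)  [q = 2: ≡ 1 ✗]
11^6 ≡ 1 (mod 19)  [q = 3: ≡ 1 ✗]
11^9 ≡ 1 shows ord(11) | 9, strictly less than φ(19); not a primitive root.

No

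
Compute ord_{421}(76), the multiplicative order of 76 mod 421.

420

The order of 76 must divide φ(421) = 421 − 1 = 420 = 2^2 · 3 · 5 · 7.
Divisors of 420: 1, 2, 3, 4, 5, 6, 7, 10, 12, 14, 15, 20, 21, 28, 30, 35, 42, 60, 70, 84, 105, 140, 210, 420.
Evaluate successive powers at the divisors of 420:
76^1 ≡ 76 (mod 421)
76^2 ≡ 303 (mod 421)
76^3 ≡ 294 (mod 421)
76^4 ≡ 31 (mod 421)
76^5 ≡ 251 (mod 421)
76^6 ≡ 131 (mod 421)
76^7 ≡ 273 (mod 421)
76^10 ≡ 272 (mod 421)
76^12 ≡ 321 (mod 421)
76^14 ≡ 12 (mod 421)
76^15 ≡ 70 (mod 421)
76^20 ≡ 309 (mod 421)
76^21 ≡ 329 (mod 421)
76^28 ≡ 144 (mod 421)
76^30 ≡ 269 (mod 421)
76^35 ≡ 159 (mod 421)
76^42 ≡ 44 (mod 421)
76^60 ≡ 370 (mod 421)
76^70 ≡ 21 (mod 421)
76^84 ≡ 252 (mod 421)
76^105 ≡ 392 (mod 421)
76^140 ≡ 20 (mod 421)
76^210 ≡ 420 (mod 421)
76^420 ≡ 1 (mod 421) ✓
The smallest such exponent is 420, so the order of 76 is 420.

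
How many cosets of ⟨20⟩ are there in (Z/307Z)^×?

By Lagrange's theorem, ord_307(20) divides φ(307) = 307 − 1 = 306 = 2 · 3^2 · 17.
Divisors of 306: 1, 2, 3, 6, 9, 17, 18, 34, 51, 102, 153, 306.
Test each divisor d:
20^1 ≡ 20
20^2 ≡ 93
20^3 ≡ 18
20^6 ≡ 17
20^9 ≡ 306
20^17 ≡ 261
20^18 ≡ 1
So ord_307(20) = 18, hence |⟨20⟩| = 18.
[(Z/307Z)^× : ⟨20⟩] = 306/18 = 17.

17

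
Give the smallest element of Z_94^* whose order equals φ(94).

φ(94) = φ(2)·φ(47) = 1·46 = 46 = 2 · 23.
g is a primitive root iff g^(46/q) ≢ 1 (mod 94) for each prime q ∈ {2, 23}.
g = 2: gcd(2, 94) = 2 > 1, not a unit — skip.
g = 3: 3^23 ≡ 1 — hits 1, so not a primitive root.
g = 4: gcd(4, 94) = 2 > 1, not a unit — skip.
g = 5: 5^23 ≡ 93; 5^2 ≡ 25 — none is 1, so 5 is a primitive root.
Hence the least primitive root of 94 is 5.

5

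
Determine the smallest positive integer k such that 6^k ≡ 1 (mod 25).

5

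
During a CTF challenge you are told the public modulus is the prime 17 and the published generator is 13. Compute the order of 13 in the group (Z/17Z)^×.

4

By Lagrange's theorem, ord_17(13) divides φ(17) = 17 − 1 = 16 = 2^4.
Divisors of 16: 1, 2, 4, 8, 16.
Compute 13^d (mod 17) for the divisors d until we hit 1:
13^1 ≡ 13
13^2 ≡ 16
13^4 ≡ 1
Hence ord(13) = 4.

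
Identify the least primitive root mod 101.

2

φ(101) = 101 − 1 = 100 = 2^2 · 5^2.
g is a primitive root iff g^(100/q) ≢ 1 (mod 101) for each prime q ∈ {2, 5}.
g = 2: 2^50 ≡ 100; 2^20 ≡ 95 — none is 1, so 2 is a primitive root.
Hence the least primitive root of 101 is 2.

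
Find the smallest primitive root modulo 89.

φ(89) = 89 − 1 = 88 = 2^3 · 11.
g is a primitive root iff g^(88/q) ≢ 1 (mod 89) for each prime q ∈ {2, 11}.
g = 2: 2^44 ≡ 1 — hits 1, so not a primitive root.
g = 3: 3^44 ≡ 88; 3^8 ≡ 64 — none is 1, so 3 is a primitive root.
Hence the least primitive root of 89 is 3.

3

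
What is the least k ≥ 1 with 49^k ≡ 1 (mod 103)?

51

By Lagrange's theorem, ord_103(49) divides φ(103) = 103 − 1 = 102 = 2 · 3 · 17.
Divisors of 102: 1, 2, 3, 6, 17, 34, 51, 102.
Test each divisor d:
49^1 ≡ 49 (mod 103)
49^2 ≡ 32 (mod 103)
49^3 ≡ 23 (mod 103)
49^6 ≡ 14 (mod 103)
49^17 ≡ 56 (mod 103)
49^34 ≡ 46 (mod 103)
49^51 ≡ 1 (mod 103) ✓
Therefore the multiplicative order of 49 modulo 103 is 51.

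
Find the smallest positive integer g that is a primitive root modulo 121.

2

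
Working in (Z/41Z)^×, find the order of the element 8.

20

The order of 8 must divide φ(41) = 41 − 1 = 40 = 2^3 · 5.
Divisors of 40: 1, 2, 4, 5, 8, 10, 20, 40.
Test each divisor d:
8^1 ≡ 8 (mod 41)
8^2 ≡ 23 (mod 41)
8^4 ≡ 37 (mod 41)
8^5 ≡ 9 (mod 41)
8^8 ≡ 16 (mod 41)
8^10 ≡ 40 (mod 41)
8^20 ≡ 1 (mod 41) ✓
Therefore the multiplicative order of 8 modulo 41 is 20.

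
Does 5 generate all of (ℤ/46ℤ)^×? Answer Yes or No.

φ(46) = φ(2)·φ(23) = 1·22 = 22 = 2 · 11.
5 is a primitive root mod 46 iff 5^(φ(46)/q) ≢ 1 for every prime q | φ(46), i.e. q ∈ {2, 11}.
5^11 ≡ 45 (mod 46)  [q = 2: ≢ 1 ✓]
5^2 ≡ 25 (mod 46)  [q = 11: ≢ 1 ✓]
Every test exponent gives a nontrivial residue, hence 5 generates the full group.

Yes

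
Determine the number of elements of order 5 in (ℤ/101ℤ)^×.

φ(101) = 101 − 1 = 100 = 2^2 · 5^2.
Since (Z/101Z)^× is cyclic of order 100, the number of elements of order d is φ(d) when d | 100 and 0 otherwise.
5 | 100, and φ(5) = 5 − 1 = 4.

4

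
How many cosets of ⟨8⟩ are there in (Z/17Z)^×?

By Lagrange's theorem, ord_17(8) divides φ(17) = 17 − 1 = 16 = 2^4.
Divisors of 16: 1, 2, 4, 8, 16.
Compute 8^d (mod 17) for the divisors d until we hit 1:
8^1 ≡ 8 (mod 17)
8^2 ≡ 13 (mod 17)
8^4 ≡ 16 (mod 17)
8^8 ≡ 1 (mod 17) ✓
The order of 8 is 8, so the subgroup it generates has 8 elements.
The index is φ(17) / ord(8) = 16 / 8 = 2.

2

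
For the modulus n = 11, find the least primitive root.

2

φ(11) = 11 − 1 = 10 = 2 · 5.
Test candidates g = 2, 3, … against the prime factors q ∈ {2, 5} of φ(11): g is a generator iff g^(10/q) ≢ 1 for every such q.
g = 2: 2^5 ≡ 10; 2^2 ≡ 4 — none is 1, so 2 is a primitive root.
Hence the least primitive root of 11 is 2.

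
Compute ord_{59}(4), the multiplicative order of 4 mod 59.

29

By Lagrange's theorem, ord_59(4) divides φ(59) = 59 − 1 = 58 = 2 · 29.
Divisors of 58: 1, 2, 29, 58.
Compute 4^d (mod 59) for the divisors d until we hit 1:
4^1 ≡ 4 (mod 59)
4^2 ≡ 16 (mod 59)
4^29 ≡ 1 (mod 59) ✓
Therefore the multiplicative order of 4 modulo 59 is 29.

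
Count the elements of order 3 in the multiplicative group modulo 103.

φ(103) = 103 − 1 = 102 = 2 · 3 · 17.
Since (Z/103Z)^× is cyclic of order 102, the number of elements of order d is φ(d) when d | 102 and 0 otherwise.
3 | 102, and φ(3) = 3 − 1 = 2.

2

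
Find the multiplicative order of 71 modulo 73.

18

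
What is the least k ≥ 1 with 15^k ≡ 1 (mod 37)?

Since 15 ∈ (Z/37Z)^×, its order divides φ(37) = 37 − 1 = 36 = 2^2 · 3^2.
Divisors of 36: 1, 2, 3, 4, 6, 9, 12, 18, 36.
Evaluate successive powers at the divisors of 36:
15^1 ≡ 15 (mod 37)
15^2 ≡ 3 (mod 37)
15^3 ≡ 8 (mod 37)
15^4 ≡ 9 (mod 37)
15^6 ≡ 27 (mod 37)
15^9 ≡ 31 (mod 37)
15^12 ≡ 26 (mod 37)
15^18 ≡ 36 (mod 37)
15^36 ≡ 1 (mod 37) ✓
So ord_37(15) = 36.

36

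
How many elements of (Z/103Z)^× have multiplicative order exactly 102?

32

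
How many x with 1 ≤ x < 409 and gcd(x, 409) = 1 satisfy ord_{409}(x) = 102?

32

φ(409) = 409 − 1 = 408 = 2^3 · 3 · 17.
(Z/409Z)^× is cyclic (|G| = 408); a cyclic group of order m has exactly φ(d) elements of each order d | m, and none otherwise.
102 = 2 · 3 · 17 divides 408, and φ(102) = 32.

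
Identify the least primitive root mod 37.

2

φ(37) = 37 − 1 = 36 = 2^2 · 3^2.
Test candidates g = 2, 3, … against the prime factors q ∈ {2, 3} of φ(37): g is a generator iff g^(36/q) ≢ 1 for every such q.
g = 2: 2^18 ≡ 36; 2^12 ≡ 26 — none is 1, so 2 is a primitive root.
The smallest primitive root modulo 37 is 2.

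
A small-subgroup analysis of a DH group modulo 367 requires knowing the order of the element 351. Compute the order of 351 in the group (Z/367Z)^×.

366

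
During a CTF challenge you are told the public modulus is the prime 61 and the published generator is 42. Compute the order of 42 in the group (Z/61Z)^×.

15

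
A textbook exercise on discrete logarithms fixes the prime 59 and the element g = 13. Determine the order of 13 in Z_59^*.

58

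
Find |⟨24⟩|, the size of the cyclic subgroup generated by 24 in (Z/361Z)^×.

The order of 24 must divide φ(361) = φ(19^2) = 19·(19−1) = 342 = 2 · 3^2 · 19.
Divisors of 342: 1, 2, 3, 6, 9, 18, 19, 38, 57, 114, 171, 342.
Compute 24^d (mod 361) for the divisors d until we hit 1:
24^1 ≡ 24
24^2 ≡ 215
24^3 ≡ 106
24^6 ≡ 45
24^9 ≡ 77
24^18 ≡ 153
24^19 ≡ 62
24^38 ≡ 234
24^57 ≡ 68
24^114 ≡ 292
24^171 ≡ 1
The smallest such exponent is 171, so the order of 24 is 171.

171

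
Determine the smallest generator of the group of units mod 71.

φ(71) = 71 − 1 = 70 = 2 · 5 · 7.
Test candidates g = 2, 3, … against the prime factors q ∈ {2, 5, 7} of φ(71): g is a generator iff g^(70/q) ≢ 1 for every such q.
g = 2: 2^35 ≡ 1 — hits 1, so not a primitive root.
g = 3: 3^35 ≡ 1 — hits 1, so not a primitive root.
g = 4: 4^35 ≡ 1 — hits 1, so not a primitive root.
g = 5: 5^35 ≡ 1 — hits 1, so not a primitive root.
g = 6: 6^35 ≡ 1 — hits 1, so not a primitive root.
g = 7: 7^35 ≡ 70; 7^14 ≡ 54; 7^10 ≡ 45 — none is 1, so 7 is a primitive root.
So 7 is the smallest generator of (Z/71Z)^×.

7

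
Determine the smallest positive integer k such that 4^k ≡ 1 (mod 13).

6

The order of 4 must divide φ(13) = 13 − 1 = 12 = 2^2 · 3.
Divisors of 12: 1, 2, 3, 4, 6, 12.
Compute 4^d (mod 13) for the divisors d until we hit 1:
4^1 ≡ 4 (mod 13)
4^2 ≡ 3 (mod 13)
4^3 ≡ 12 (mod 13)
4^4 ≡ 9 (mod 13)
4^6 ≡ 1 (mod 13) ✓
The smallest such exponent is 6, so the order of 4 is 6.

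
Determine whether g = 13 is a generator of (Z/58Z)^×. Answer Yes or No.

No

φ(58) = φ(2)·φ(29) = 1·28 = 28 = 2^2 · 7.
An element g generates (Z/58Z)^× iff g^(28/q) ≢ 1 (mod 58) for each prime q ∈ {2, 7}.
13^14 ≡ 1 (mod 58)  [q = 2: ≡ 1 ✗]
13^4 ≡ 25 (mod 58)  [q = 7: ≢ 1 ✓]
The check at q = 2 fails, so 13 generates a proper subgroup.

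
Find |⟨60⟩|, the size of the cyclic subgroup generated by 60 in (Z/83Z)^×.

82

ord(60) | φ(83) = 83 − 1 = 82 = 2 · 41.
Divisors of 82: 1, 2, 41, 82.
Evaluate successive powers at the divisors of 82:
60^1 ≡ 60 (mod 83)
60^2 ≡ 31 (mod 83)
60^41 ≡ 82 (mod 83)
60^82 ≡ 1 (mod 83) ✓
Hence ord(60) = 82.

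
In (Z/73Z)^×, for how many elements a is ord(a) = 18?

6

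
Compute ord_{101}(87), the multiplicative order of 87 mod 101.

Since 87 ∈ (Z/101Z)^×, its order divides φ(101) = 101 − 1 = 100 = 2^2 · 5^2.
Divisors of 100: 1, 2, 4, 5, 10, 20, 25, 50, 100.
Evaluate successive powers at the divisors of 100:
87^1 ≡ 87 (mod 101)
87^2 ≡ 95 (mod 101)
87^4 ≡ 36 (mod 101)
87^5 ≡ 1 (mod 101) ✓
So ord_101(87) = 5.

5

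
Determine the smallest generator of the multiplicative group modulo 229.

6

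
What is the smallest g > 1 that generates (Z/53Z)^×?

φ(53) = 53 − 1 = 52 = 2^2 · 13.
Test candidates g = 2, 3, … against the prime factors q ∈ {2, 13} of φ(53): g is a generator iff g^(52/q) ≢ 1 for every such q.
g = 2: 2^26 ≡ 52; 2^4 ≡ 16 — none is 1, so 2 is a primitive root.
Hence the least primitive root of 53 is 2.

2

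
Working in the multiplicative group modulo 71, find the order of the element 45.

7

The order of 45 must divide φ(71) = 71 − 1 = 70 = 2 · 5 · 7.
Divisors of 70: 1, 2, 5, 7, 10, 14, 35, 70.
Evaluate successive powers at the divisors of 70:
45^1 ≡ 45
45^2 ≡ 37
45^5 ≡ 48
45^7 ≡ 1
The smallest such exponent is 7, so the order of 45 is 7.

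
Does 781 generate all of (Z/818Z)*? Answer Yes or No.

φ(818) = φ(2)·φ(409) = 1·408 = 408 = 2^3 · 3 · 17.
An element g generates (Z/818Z)^× iff g^(408/q) ≢ 1 (mod 818) for each prime q ∈ {2, 3, 17}.
781^204 ≡ 817 (mod 818)  [q = 2: ≢ 1 ✓]
781^136 ≡ 355 (mod 818)  [q = 3: ≢ 1 ✓]
781^24 ≡ 345 (mod 818)  [q = 17: ≢ 1 ✓]
Every test exponent gives a nontrivial residue, hence 781 generates the full group.

Yes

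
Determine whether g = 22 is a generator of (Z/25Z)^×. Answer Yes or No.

Yes

φ(25) = φ(5^2) = 5·(5−1) = 20 = 2^2 · 5.
It suffices to check that the order of 22 is not a proper divisor of 20: compute 22^(20/q) for q ∈ {2, 5}.
22^10 ≡ 24 (mod 25)  [q = 2: ≢ 1 ✓]
22^4 ≡ 6 (mod 25)  [q = 5: ≢ 1 ✓]
Every test exponent gives a nontrivial residue, hence 22 generates the full group.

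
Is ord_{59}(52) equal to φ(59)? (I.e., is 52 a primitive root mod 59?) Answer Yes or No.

Yes

φ(59) = 59 − 1 = 58 = 2 · 29.
Test 52^(58/q) mod 59 for each prime factor q of 58:
52^29 ≡ 58 (mod 59)  [q = 2: ≢ 1 ✓]
52^2 ≡ 49 (mod 59)  [q = 29: ≢ 1 ✓]
All checks pass, so 52 has order 58 and is a primitive root modulo 59.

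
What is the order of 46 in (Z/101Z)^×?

ord(46) | φ(101) = 101 − 1 = 100 = 2^2 · 5^2.
Divisors of 100: 1, 2, 4, 5, 10, 20, 25, 50, 100.
Check 46^d mod 101 for each divisor in increasing order:
46^1 ≡ 46 (mod 101)
46^2 ≡ 96 (mod 101)
46^4 ≡ 25 (mod 101)
46^5 ≡ 39 (mod 101)
46^10 ≡ 6 (mod 101)
46^20 ≡ 36 (mod 101)
46^25 ≡ 91 (mod 101)
46^50 ≡ 100 (mod 101)
46^100 ≡ 1 (mod 101) ✓
So ord_101(46) = 100.

100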